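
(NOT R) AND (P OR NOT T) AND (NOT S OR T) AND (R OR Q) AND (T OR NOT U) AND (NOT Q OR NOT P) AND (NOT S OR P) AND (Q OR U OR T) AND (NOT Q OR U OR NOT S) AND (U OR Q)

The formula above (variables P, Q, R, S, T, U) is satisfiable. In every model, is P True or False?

Suppose P = true.
(NOT R) alone gives R = false.
(Q) alone gives Q = true.
That conflicts with the unit clause (NOT Q).
So every satisfying assignment has P = False.

False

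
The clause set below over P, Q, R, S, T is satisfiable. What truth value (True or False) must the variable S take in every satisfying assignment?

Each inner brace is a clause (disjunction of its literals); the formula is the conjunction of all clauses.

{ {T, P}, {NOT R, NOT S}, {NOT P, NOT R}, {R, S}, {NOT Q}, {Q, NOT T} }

True

Suppose S = false.
The clause (R) is unit, so R = true.
The clause (NOT P) is unit, so P = false.
The clause (T) is unit, so T = true.
The clause (NOT Q) is unit, so Q = false.
That conflicts with the unit clause (Q).
So every satisfying assignment has S = True.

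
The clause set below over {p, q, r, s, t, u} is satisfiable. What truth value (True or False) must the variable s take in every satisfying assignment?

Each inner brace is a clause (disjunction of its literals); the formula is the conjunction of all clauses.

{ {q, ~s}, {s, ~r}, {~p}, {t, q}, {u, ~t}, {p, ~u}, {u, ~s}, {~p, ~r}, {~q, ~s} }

Suppose s = 1.
The clause (q) is unit, so q = 1.
That conflicts with the unit clause (~q).
So every satisfying assignment has s = False.

False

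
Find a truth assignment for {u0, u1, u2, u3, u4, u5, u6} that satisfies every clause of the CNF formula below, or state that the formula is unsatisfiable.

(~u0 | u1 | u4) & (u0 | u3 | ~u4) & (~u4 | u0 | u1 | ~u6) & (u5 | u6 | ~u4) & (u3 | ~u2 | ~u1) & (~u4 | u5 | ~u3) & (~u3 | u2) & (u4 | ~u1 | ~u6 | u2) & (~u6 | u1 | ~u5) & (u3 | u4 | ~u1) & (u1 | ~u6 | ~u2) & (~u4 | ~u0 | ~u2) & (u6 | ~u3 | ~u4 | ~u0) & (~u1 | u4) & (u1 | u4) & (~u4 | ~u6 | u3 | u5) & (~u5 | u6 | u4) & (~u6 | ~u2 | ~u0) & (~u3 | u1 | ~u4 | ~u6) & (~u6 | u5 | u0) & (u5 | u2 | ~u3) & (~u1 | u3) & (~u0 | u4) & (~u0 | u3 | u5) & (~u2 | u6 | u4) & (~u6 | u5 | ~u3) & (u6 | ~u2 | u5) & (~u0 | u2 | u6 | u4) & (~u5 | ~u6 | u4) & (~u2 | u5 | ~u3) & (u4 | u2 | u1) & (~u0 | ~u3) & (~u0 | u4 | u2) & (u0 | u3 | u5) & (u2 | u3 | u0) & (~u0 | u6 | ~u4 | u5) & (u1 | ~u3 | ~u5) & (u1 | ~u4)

u0 ↦ 0,  u1 ↦ 1,  u2 ↦ 1,  u3 ↦ 1,  u4 ↦ 1,  u5 ↦ 1,  u6 ↦ 1

Case u3 = 1:
From the singleton clause (u2), u2 = 1.
From the singleton clause (u5), u5 = 1.
From the singleton clause (~u0), u0 = 0.
From the singleton clause (u1), u1 = 1.
From the singleton clause (u4), u4 = 1.
Every clause is now satisfied; u6 is unconstrained.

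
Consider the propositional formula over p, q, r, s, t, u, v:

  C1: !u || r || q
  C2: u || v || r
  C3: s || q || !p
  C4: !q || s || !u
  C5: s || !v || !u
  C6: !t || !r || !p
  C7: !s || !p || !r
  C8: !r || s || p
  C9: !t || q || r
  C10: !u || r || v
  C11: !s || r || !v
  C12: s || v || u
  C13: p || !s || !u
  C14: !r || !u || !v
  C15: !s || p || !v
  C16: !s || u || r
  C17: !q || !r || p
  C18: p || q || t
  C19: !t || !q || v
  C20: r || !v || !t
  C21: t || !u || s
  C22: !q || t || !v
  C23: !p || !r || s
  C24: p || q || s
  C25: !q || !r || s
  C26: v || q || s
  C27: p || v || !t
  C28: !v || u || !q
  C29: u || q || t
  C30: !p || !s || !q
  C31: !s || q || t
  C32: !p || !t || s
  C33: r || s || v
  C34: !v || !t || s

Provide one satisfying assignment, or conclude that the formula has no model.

Try u = false.
Try v = true.
Unit clause (!q) forces q = false.
Unit clause (t) forces t = true.
Unit clause (r) forces r = true.
Unit clause (!p) forces p = false.
Unit clause (s) forces s = true.
But (!s) is also a unit clause — contradiction.
Undo v and try v = false.
Unit clause (r) forces r = true.
Unit clause (s) forces s = true.
Unit clause (!p) forces p = false.
Unit clause (!q) forces q = false.
Unit clause (t) forces t = true.
But (!t) is also a unit clause — contradiction.
Neither v = true nor v = false works.
Undo u and try u = true.
Try r = true.
Unit clause (!v) forces v = false.
Try q = false.
Unit clause (s) forces s = true.
Unit clause (!p) forces p = false.
But (p) is also a unit clause — contradiction.
Undo q and try q = true.
Unit clause (s) forces s = true.
Unit clause (!p) forces p = false.
But (p) is also a unit clause — contradiction.
Neither q = true nor q = false works.
Undo r and try r = false.
Unit clause (q) forces q = true.
Unit clause (s) forces s = true.
Unit clause (v) forces v = true.
But (!v) is also a unit clause — contradiction.
Neither r = true nor r = false works.
Neither u = true nor u = false works.

UNSATISFIABLE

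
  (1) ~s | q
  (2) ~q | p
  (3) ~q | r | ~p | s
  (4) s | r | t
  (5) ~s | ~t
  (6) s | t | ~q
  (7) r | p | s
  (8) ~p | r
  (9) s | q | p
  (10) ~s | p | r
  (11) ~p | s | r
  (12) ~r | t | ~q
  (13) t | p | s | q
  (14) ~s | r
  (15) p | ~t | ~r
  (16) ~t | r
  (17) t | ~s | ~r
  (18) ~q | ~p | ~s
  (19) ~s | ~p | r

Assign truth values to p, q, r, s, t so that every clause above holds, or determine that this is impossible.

Case s = 0:
Case q = 1:
Unit clause (p) forces p = 1.
Unit clause (r) forces r = 1.
Unit clause (t) forces t = 1.
Every clause now holds.

p=1, q=1, r=1, s=0, t=1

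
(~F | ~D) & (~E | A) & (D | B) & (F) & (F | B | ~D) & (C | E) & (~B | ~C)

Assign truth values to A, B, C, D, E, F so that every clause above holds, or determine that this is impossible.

The clause (F) is unit, so F = 1.
The clause (~D) is unit, so D = 0.
The clause (B) is unit, so B = 1.
The clause (~C) is unit, so C = 0.
The clause (E) is unit, so E = 1.
The clause (A) is unit, so A = 1.
This assignment satisfies each clause.

A=1,  B=1,  C=0,  D=0,  E=1,  F=1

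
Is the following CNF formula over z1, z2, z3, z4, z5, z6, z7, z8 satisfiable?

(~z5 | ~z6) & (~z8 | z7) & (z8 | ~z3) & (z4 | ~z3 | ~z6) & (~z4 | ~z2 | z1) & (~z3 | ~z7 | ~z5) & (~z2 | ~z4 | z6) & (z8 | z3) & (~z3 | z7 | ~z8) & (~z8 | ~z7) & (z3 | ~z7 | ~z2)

Unsatisfiable

Try z5 = 0.
Try z8 = 0.
From the singleton clause (~z3), z3 = 0.
Now (z3) is unsatisfied and unit — conflict.
Undo z8 and try z8 = 1.
From the singleton clause (z7), z7 = 1.
Now (~z7) is unsatisfied and unit — conflict.
Both values of z8 lead to a conflict.
Undo z5 and try z5 = 1.
From the singleton clause (~z6), z6 = 0.
Try z8 = 0.
From the singleton clause (~z3), z3 = 0.
Now (z3) is unsatisfied and unit — conflict.
Undo z8 and try z8 = 1.
From the singleton clause (z7), z7 = 1.
Now (~z7) is unsatisfied and unit — conflict.
Both values of z8 lead to a conflict.
Both values of z5 lead to a conflict.
No assignment satisfies every clause.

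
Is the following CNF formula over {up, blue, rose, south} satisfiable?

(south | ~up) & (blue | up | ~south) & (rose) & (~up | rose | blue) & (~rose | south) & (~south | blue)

From the singleton clause (rose), rose = 1.
From the singleton clause (south), south = 1.
From the singleton clause (blue), blue = 1.
All clauses hold; up can take either value.
A satisfying assignment: up=0, blue=1, rose=1, south=1.

Satisfiable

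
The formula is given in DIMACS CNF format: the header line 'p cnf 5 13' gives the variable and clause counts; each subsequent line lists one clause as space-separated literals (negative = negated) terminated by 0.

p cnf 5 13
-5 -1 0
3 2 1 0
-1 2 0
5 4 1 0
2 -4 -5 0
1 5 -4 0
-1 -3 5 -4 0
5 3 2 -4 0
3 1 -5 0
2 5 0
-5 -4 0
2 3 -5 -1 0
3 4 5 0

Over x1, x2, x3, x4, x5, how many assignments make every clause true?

4

There are 2^5 = 32 truth assignments over (x1, x2, x3, x4, x5).
Split on x3. With x3 = True, the clauses containing x3 are satisfied and ¬x3 drops from the rest; 3 of the 2^4 = 16 assignments to the other variables satisfy what remains.
With x3 = False, by the same count on the reduced clause set, 1 assignment works.
(One model: x1=F, x2=F, x3=T, x4=F, x5=T.)
Total: 3 + 1 = 4.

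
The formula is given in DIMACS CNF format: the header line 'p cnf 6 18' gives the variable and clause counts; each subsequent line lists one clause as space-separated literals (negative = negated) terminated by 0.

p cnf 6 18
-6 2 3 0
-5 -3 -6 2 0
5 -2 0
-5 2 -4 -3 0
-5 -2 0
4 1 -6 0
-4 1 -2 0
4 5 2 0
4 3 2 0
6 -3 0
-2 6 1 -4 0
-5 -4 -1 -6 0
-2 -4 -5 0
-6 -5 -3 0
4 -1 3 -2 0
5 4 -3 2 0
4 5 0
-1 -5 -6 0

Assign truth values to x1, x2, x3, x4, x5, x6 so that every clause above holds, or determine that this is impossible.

Suppose x5 = True.
(¬x2) alone gives x2 = False.
Suppose x6 = False.
(¬x3) alone gives x3 = False.
(x4) alone gives x4 = True.
Every clause is now satisfied; x1 is unconstrained.

x1 ↦ True; x2 ↦ False; x3 ↦ False; x4 ↦ True; x5 ↦ True; x6 ↦ False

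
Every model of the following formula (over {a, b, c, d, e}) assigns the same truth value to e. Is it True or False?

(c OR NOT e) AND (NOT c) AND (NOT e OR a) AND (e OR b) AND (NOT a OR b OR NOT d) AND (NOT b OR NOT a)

False

Suppose e = true.
The clause (c) is unit, so c = true.
That conflicts with the unit clause (NOT c).
So every satisfying assignment has e = False.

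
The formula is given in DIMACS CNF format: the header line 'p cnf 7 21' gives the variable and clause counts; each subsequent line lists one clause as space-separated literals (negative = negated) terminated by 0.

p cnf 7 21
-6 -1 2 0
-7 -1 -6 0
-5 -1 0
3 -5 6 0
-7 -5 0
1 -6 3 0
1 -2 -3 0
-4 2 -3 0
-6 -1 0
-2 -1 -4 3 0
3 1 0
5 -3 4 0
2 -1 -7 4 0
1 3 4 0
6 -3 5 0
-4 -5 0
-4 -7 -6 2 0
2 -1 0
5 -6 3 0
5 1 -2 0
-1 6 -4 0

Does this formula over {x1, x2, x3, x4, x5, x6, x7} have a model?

Suppose x5 = True.
The clause (¬x1) is unit, so x1 = False.
The clause (¬x7) is unit, so x7 = False.
The clause (x3) is unit, so x3 = True.
The clause (¬x2) is unit, so x2 = False.
The clause (¬x4) is unit, so x4 = False.
No clause remains; x6 is free.
A satisfying assignment: x1: False, x2: False, x3: True, x4: False, x5: True, x6: True, x7: False.

Yes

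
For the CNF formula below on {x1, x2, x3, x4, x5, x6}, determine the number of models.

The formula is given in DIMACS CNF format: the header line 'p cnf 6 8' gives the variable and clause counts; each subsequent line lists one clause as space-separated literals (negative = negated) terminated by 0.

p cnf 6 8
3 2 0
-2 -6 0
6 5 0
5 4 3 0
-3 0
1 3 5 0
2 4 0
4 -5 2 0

There are 2^6 = 64 truth assignments over (x1, x2, x3, x4, x5, x6).
Split on x3. With x3 = True, the clauses containing x3 are satisfied and ¬x3 drops from the rest; 0 of the 2^5 = 32 assignments to the other variables satisfy what remains.
With x3 = False, by the same count on the reduced clause set, 4 assignments work.
(One model: x1=F, x2=T, x3=F, x4=F, x5=T, x6=F.)
Total: 0 + 4 = 4.

4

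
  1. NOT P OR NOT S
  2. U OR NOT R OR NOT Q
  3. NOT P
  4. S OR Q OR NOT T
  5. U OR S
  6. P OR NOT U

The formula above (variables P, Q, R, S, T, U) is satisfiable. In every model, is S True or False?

True

Suppose S = false.
(NOT P) alone gives P = false.
(U) alone gives U = true.
Now (NOT U) is unsatisfied and unit — conflict.
So every satisfying assignment has S = True.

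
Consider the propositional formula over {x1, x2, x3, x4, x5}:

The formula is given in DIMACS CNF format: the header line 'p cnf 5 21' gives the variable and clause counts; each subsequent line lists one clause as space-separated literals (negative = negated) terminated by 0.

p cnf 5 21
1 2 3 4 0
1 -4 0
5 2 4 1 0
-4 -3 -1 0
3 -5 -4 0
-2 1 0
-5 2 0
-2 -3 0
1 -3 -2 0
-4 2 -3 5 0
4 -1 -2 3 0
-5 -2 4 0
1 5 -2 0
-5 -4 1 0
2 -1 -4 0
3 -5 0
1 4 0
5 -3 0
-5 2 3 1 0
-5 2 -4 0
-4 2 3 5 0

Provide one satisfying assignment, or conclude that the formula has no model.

Branch on x1: set x1 = True.
Branch on x4: set x4 = True.
From the singleton clause (¬x3), x3 = False.
From the singleton clause (¬x5), x5 = False.
From the singleton clause (x2), x2 = True.
This assignment satisfies each clause.

x1=True, x2=True, x3=False, x4=True, x5=False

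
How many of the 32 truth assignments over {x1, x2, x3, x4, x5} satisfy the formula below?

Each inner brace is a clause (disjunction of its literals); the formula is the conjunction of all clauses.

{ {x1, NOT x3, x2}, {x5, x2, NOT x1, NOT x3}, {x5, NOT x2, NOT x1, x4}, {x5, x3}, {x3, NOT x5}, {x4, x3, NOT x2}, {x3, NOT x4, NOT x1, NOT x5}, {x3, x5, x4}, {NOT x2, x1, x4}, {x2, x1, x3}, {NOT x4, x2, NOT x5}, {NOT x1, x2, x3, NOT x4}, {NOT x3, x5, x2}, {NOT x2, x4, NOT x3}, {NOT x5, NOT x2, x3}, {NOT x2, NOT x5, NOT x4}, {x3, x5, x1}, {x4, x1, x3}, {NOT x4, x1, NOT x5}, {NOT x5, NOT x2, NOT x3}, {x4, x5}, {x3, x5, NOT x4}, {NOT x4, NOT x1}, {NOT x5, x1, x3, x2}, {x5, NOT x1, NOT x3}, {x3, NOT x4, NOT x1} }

There are 2^5 = 32 truth assignments over (x1, x2, x3, x4, x5).
Split on x5. With x5 = true, the clauses containing x5 are satisfied and NOT x5 drops from the rest; 1 of the 2^4 = 16 assignments to the other variables satisfy what remains.
With x5 = false, by the same count on the reduced clause set, 1 assignment works.
(One model: x1=F, x2=T, x3=T, x4=T, x5=F.)
Total: 1 + 1 = 2.

2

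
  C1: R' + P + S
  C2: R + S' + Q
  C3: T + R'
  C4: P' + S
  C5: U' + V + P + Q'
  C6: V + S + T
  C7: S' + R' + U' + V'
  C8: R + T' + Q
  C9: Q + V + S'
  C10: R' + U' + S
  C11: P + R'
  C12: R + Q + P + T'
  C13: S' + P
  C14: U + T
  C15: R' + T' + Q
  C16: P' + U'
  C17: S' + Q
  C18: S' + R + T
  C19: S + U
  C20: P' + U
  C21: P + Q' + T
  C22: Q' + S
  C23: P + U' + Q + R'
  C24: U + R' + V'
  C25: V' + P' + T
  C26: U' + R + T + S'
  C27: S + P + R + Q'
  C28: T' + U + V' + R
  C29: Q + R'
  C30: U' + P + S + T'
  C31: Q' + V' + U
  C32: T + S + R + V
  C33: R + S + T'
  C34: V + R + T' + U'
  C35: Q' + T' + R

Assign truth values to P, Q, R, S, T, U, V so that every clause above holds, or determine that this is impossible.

Suppose T = 0.
Unit clause (R') forces R = 0.
Unit clause (U) forces U = 1.
Unit clause (P') forces P = 0.
Unit clause (S') forces S = 0.
Unit clause (V) forces V = 1.
Unit clause (Q') forces Q = 0.
This assignment satisfies each clause.

P ↦ 0; Q ↦ 0; R ↦ 0; S ↦ 0; T ↦ 0; U ↦ 1; V ↦ 1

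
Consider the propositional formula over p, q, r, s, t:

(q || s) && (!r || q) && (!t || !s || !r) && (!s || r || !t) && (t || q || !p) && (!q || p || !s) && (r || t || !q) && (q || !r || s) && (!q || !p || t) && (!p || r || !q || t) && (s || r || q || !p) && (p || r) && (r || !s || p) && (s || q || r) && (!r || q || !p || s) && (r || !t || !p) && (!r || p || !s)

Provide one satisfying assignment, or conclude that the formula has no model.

Case q = true:
Case p = true:
The clause (t) is unit, so t = true.
The clause (r) is unit, so r = true.
The clause (!s) is unit, so s = false.
All clauses are satisfied.

p ↦ true,  q ↦ true,  r ↦ true,  s ↦ false,  t ↦ true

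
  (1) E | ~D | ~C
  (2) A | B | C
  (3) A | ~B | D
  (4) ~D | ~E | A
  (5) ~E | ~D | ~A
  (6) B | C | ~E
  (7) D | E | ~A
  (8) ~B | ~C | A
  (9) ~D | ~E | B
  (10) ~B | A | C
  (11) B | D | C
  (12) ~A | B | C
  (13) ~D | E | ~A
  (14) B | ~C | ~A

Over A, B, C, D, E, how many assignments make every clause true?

4

There are 2^5 = 32 truth assignments over (A, B, C, D, E).
Split on C. With C = 1, the clauses containing C are satisfied and ~C drops from the rest; 3 of the 2^4 = 16 assignments to the other variables satisfy what remains.
With C = 0, by the same count on the reduced clause set, 1 assignment works.
(One model: A=F, B=F, C=T, D=F, E=F.)
Total: 3 + 1 = 4.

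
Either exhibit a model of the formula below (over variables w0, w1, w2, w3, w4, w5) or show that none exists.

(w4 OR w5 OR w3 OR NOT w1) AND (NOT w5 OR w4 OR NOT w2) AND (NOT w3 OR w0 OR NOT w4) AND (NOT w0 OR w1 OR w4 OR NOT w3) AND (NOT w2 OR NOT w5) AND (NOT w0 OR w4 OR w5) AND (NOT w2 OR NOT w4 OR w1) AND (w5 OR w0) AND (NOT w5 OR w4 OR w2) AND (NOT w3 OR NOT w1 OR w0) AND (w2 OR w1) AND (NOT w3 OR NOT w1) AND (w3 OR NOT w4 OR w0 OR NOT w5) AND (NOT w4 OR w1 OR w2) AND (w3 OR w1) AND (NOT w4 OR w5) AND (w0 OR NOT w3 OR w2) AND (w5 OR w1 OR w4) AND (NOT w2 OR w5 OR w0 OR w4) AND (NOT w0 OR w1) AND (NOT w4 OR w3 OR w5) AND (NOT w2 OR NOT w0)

Try w2 = false.
(w1) alone gives w1 = true.
(NOT w3) alone gives w3 = false.
Try w4 = true.
(w5) alone gives w5 = true.
(w0) alone gives w0 = true.
This assignment satisfies each clause.

w0=true, w1=true, w2=false, w3=false, w4=true, w5=true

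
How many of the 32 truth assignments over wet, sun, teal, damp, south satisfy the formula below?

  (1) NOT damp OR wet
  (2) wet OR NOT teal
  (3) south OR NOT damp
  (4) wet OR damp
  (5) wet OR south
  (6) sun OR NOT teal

9

There are 2^5 = 32 truth assignments over (wet, sun, teal, damp, south).
Split on teal. With teal = true, the clauses containing teal are satisfied and NOT teal drops from the rest; 3 of the 2^4 = 16 assignments to the other variables satisfy what remains.
With teal = false, by the same count on the reduced clause set, 6 assignments work.
Total: 3 + 6 = 9.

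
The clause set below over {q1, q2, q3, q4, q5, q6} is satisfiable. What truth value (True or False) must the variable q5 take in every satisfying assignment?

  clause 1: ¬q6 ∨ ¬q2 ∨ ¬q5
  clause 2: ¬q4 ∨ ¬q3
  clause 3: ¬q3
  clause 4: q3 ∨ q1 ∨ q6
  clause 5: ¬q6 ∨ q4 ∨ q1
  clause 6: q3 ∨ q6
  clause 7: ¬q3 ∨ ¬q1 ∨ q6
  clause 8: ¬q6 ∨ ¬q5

Suppose q5 = True.
Unit clause (¬q3) forces q3 = False.
Unit clause (q6) forces q6 = True.
But (¬q6) is also a unit clause — contradiction.
So every satisfying assignment has q5 = False.

False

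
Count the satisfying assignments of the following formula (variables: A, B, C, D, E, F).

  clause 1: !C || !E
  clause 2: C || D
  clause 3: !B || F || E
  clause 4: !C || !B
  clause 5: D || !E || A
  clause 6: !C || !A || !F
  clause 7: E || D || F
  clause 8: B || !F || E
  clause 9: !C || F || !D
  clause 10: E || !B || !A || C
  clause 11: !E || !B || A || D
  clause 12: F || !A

8

There are 2^6 = 64 truth assignments over (A, B, C, D, E, F).
Split on B. With B = true, the clauses containing B are satisfied and !B drops from the rest; 4 of the 2^5 = 32 assignments to the other variables satisfy what remains.
With B = false, by the same count on the reduced clause set, 4 assignments work.
Total: 4 + 4 = 8.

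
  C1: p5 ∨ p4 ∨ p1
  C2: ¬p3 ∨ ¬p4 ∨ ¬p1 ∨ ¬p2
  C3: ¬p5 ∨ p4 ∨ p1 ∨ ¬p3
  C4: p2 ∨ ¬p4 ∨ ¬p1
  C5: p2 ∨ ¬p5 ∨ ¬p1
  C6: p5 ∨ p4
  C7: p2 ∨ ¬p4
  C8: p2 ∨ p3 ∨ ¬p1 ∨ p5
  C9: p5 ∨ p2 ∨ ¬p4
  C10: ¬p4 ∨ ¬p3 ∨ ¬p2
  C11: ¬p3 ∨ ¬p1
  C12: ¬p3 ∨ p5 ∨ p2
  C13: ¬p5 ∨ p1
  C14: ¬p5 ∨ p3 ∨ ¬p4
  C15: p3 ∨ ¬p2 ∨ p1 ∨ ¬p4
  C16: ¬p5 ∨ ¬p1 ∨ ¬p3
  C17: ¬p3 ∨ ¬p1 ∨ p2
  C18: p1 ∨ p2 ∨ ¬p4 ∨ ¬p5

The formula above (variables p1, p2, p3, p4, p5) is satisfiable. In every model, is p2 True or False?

True

Suppose p2 = False.
The clause (¬p4) is unit, so p4 = False.
The clause (p5) is unit, so p5 = True.
The clause (¬p1) is unit, so p1 = False.
Now (p1) is unsatisfied and unit — conflict.
So every satisfying assignment has p2 = True.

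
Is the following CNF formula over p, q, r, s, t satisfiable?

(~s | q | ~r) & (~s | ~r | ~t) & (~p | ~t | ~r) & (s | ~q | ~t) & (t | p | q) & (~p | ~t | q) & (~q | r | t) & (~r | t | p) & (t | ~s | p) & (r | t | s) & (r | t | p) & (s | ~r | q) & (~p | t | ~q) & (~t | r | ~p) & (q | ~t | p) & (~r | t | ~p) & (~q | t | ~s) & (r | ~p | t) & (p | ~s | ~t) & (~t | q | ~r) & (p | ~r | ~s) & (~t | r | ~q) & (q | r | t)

Branch on s: set s = 0.
Branch on q: set q = 0.
Unit clause (~r) forces r = 0.
Unit clause (t) forces t = 1.
Unit clause (~p) forces p = 0.
Now (p) is unsatisfied and unit — conflict.
Undo q and try q = 1.
Unit clause (~t) forces t = 0.
Unit clause (r) forces r = 1.
Unit clause (p) forces p = 1.
Now (~p) is unsatisfied and unit — conflict.
Both values of q lead to a conflict.
Undo s and try s = 1.
Branch on q: set q = 1.
Unit clause (t) forces t = 1.
Unit clause (~r) forces r = 0.
Now (r) is unsatisfied and unit — conflict.
Undo q and try q = 0.
Unit clause (~r) forces r = 0.
Unit clause (t) forces t = 1.
Unit clause (~p) forces p = 0.
Now (p) is unsatisfied and unit — conflict.
Both values of q lead to a conflict.
Both values of s lead to a conflict.
No assignment satisfies every clause.

No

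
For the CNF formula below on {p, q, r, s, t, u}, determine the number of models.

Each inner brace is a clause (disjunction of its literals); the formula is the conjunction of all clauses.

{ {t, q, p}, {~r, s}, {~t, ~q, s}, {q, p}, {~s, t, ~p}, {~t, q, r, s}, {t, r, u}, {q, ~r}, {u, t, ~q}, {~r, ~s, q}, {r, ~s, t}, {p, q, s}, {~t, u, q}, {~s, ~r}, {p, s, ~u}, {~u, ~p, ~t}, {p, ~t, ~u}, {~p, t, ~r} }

4

There are 2^6 = 64 truth assignments over (p, q, r, s, t, u).
Split on t. With t = 1, the clauses containing t are satisfied and ~t drops from the rest; 2 of the 2^5 = 32 assignments to the other variables satisfy what remains.
With t = 0, by the same count on the reduced clause set, 2 assignments work.
(One model: p=F, q=T, r=F, s=T, t=T, u=F.)
Total: 2 + 2 = 4.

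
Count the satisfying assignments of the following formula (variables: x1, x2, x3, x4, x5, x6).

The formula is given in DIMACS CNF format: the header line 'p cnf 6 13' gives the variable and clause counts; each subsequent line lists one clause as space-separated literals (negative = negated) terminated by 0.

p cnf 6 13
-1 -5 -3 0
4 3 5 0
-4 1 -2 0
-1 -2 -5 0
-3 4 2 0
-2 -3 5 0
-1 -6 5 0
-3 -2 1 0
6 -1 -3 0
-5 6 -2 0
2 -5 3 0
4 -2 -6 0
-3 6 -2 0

8

There are 2^6 = 64 truth assignments over (x1, x2, x3, x4, x5, x6).
Split on x6. With x6 = True, the clauses containing x6 are satisfied and ¬x6 drops from the rest; 3 of the 2^5 = 32 assignments to the other variables satisfy what remains.
With x6 = False, by the same count on the reduced clause set, 5 assignments work.
Total: 3 + 5 = 8.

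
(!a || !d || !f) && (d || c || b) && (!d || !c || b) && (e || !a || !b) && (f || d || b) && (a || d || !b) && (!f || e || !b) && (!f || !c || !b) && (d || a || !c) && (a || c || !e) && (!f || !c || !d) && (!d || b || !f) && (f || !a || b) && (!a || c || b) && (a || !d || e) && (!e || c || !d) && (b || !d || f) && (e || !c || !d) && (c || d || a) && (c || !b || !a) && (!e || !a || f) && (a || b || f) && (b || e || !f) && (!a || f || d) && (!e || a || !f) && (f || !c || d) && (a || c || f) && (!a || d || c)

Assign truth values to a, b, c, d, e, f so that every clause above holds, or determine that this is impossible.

a: false,  b: true,  c: true,  d: true,  e: true,  f: false

Try a = false.
Try d = true.
The clause (e) is unit, so e = true.
The clause (c) is unit, so c = true.
The clause (b) is unit, so b = true.
The clause (!f) is unit, so f = false.
Every clause now holds.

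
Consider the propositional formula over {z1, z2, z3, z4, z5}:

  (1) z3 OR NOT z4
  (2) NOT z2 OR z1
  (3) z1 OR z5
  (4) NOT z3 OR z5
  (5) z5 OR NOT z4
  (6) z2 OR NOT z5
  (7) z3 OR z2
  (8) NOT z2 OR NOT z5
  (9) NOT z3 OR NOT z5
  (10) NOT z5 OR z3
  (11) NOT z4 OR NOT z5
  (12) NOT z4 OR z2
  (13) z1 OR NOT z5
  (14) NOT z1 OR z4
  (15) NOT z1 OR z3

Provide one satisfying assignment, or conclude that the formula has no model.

UNSATISFIABLE

Suppose z3 = true.
The clause (z5) is unit, so z5 = true.
But (NOT z5) is also a unit clause — contradiction.
So z3 must be the other value — set z3 = false.
The clause (NOT z4) is unit, so z4 = false.
The clause (z2) is unit, so z2 = true.
The clause (z1) is unit, so z1 = true.
But (NOT z1) is also a unit clause — contradiction.
Neither z3 = true nor z3 = false works.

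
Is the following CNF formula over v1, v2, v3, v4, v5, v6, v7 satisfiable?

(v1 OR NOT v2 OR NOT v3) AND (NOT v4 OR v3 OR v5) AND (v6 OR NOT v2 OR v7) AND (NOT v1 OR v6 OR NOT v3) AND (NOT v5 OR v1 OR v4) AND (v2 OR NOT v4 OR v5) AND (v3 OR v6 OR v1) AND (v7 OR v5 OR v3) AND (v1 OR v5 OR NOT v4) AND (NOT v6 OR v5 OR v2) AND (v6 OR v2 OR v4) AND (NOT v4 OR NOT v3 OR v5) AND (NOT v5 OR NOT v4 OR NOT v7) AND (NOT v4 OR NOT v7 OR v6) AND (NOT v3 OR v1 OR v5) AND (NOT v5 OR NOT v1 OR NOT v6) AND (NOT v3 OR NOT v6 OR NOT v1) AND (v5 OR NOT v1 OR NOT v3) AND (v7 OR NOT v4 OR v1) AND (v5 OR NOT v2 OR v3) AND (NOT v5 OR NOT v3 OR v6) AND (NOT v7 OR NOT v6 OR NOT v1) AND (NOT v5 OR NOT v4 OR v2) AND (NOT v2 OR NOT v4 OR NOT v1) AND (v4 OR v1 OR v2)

Yes, satisfiable

Suppose v1 = true.
Suppose v6 = false.
From the singleton clause (NOT v3), v3 = false.
Suppose v4 = false.
From the singleton clause (v2), v2 = true.
From the singleton clause (v7), v7 = true.
From the singleton clause (v5), v5 = true.
All clauses are satisfied.
A satisfying assignment: v1=true,  v2=true,  v3=false,  v4=false,  v5=true,  v6=false,  v7=true.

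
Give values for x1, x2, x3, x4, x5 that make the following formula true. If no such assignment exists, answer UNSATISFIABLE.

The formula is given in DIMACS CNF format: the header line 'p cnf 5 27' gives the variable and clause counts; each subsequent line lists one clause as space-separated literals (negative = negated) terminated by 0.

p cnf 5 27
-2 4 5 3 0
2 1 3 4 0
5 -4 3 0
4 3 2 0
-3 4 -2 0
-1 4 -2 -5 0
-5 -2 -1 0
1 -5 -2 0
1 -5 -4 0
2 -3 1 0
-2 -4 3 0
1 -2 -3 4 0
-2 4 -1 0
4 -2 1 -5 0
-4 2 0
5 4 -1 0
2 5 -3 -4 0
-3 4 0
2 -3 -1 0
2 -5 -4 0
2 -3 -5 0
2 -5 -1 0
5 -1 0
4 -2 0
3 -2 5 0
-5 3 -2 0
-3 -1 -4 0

Suppose x4 = True.
From the singleton clause (x2), x2 = True.
From the singleton clause (x3), x3 = True.
From the singleton clause (¬x1), x1 = False.
From the singleton clause (¬x5), x5 = False.
Every clause now holds.

x1 ↦ False, x2 ↦ True, x3 ↦ True, x4 ↦ True, x5 ↦ False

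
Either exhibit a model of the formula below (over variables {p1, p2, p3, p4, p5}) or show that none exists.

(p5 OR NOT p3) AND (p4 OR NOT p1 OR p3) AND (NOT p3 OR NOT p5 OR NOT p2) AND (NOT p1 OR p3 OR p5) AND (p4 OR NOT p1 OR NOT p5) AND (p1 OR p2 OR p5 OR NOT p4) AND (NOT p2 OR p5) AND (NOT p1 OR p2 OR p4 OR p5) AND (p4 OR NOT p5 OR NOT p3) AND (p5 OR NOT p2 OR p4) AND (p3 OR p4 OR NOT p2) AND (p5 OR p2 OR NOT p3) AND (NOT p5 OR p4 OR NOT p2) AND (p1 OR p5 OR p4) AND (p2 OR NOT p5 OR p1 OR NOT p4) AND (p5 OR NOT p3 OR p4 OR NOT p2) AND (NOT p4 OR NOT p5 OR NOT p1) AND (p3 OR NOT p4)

Try p5 = true.
Try p3 = false.
(NOT p4) alone gives p4 = false.
(NOT p1) alone gives p1 = false.
(NOT p2) alone gives p2 = false.
This assignment satisfies each clause.

p1 ↦ false; p2 ↦ false; p3 ↦ false; p4 ↦ false; p5 ↦ true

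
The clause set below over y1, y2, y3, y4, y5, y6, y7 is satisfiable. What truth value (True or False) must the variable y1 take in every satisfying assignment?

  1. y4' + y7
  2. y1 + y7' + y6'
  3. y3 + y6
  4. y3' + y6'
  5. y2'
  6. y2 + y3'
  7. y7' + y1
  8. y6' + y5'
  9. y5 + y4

Suppose y1 = 0.
The clause (y2') is unit, so y2 = 0.
The clause (y3') is unit, so y3 = 0.
The clause (y6) is unit, so y6 = 1.
The clause (y7') is unit, so y7 = 0.
The clause (y4') is unit, so y4 = 0.
The clause (y5') is unit, so y5 = 0.
But (y5) is also a unit clause — contradiction.
So every satisfying assignment has y1 = True.

True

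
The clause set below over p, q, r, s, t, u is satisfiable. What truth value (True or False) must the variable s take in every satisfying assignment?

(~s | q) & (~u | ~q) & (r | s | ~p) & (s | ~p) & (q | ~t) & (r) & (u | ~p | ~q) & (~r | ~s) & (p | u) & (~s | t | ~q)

False

Suppose s = 1.
The clause (q) is unit, so q = 1.
The clause (~u) is unit, so u = 0.
The clause (r) is unit, so r = 1.
That conflicts with the unit clause (~r).
So every satisfying assignment has s = False.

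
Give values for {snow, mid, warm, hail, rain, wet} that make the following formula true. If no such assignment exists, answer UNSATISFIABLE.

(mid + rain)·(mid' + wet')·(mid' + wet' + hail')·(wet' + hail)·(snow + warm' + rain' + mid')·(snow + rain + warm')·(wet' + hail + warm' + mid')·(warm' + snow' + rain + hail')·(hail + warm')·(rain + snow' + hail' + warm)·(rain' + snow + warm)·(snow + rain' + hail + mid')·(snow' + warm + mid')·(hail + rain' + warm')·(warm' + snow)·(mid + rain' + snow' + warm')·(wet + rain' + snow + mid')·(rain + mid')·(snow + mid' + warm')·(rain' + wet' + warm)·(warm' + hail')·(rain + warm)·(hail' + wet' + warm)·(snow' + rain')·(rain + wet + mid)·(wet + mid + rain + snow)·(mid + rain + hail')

Case mid = 1:
Unit clause (wet') forces wet = 0.
Unit clause (rain) forces rain = 1.
Unit clause (snow) forces snow = 1.
But (snow') is also a unit clause — contradiction.
So mid must be the other value — set mid = 0.
Unit clause (rain) forces rain = 1.
Unit clause (snow') forces snow = 0.
Unit clause (warm) forces warm = 1.
But (warm') is also a unit clause — contradiction.
Either choice for mid ends in contradiction.

UNSATISFIABLE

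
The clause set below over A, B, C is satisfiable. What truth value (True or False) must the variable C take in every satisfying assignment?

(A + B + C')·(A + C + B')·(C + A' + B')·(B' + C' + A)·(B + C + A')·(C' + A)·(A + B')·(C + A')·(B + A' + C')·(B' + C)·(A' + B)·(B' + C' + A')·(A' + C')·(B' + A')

Suppose C = 1.
(A) alone gives A = 1.
That conflicts with the unit clause (A').
So every satisfying assignment has C = False.

False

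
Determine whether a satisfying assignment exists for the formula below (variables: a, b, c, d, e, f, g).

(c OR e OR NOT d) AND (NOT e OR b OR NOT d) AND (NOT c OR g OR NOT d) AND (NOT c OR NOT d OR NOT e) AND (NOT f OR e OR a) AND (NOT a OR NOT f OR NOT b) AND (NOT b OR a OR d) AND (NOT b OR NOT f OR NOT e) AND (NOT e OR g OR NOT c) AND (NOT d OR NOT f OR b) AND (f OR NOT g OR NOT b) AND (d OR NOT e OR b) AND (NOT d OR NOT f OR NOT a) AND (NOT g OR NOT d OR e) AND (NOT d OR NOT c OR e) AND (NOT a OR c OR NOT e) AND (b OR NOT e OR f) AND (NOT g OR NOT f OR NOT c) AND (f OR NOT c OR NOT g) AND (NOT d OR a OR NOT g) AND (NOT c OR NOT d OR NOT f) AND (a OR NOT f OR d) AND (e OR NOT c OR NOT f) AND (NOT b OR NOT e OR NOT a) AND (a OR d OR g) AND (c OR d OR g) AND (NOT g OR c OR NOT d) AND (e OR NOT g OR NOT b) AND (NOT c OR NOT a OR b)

Branch on c: set c = false.
Branch on e: set e = false.
Unit clause (NOT d) forces d = false.
Unit clause (g) forces g = true.
Unit clause (NOT b) forces b = false.
Branch on f: set f = true.
Unit clause (a) forces a = true.
Every clause now holds.
A satisfying assignment: a ↦ true, b ↦ false, c ↦ false, d ↦ false, e ↦ false, f ↦ true, g ↦ true.

Yes, satisfiable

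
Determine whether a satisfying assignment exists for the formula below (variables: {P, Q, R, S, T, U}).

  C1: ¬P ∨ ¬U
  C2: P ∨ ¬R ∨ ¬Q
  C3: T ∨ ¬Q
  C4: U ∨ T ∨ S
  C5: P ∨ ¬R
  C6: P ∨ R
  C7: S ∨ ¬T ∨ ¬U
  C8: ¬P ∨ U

No

Try P = False.
Unit clause (¬R) forces R = False.
Now (R) is unsatisfied and unit — conflict.
Undo P and try P = True.
Unit clause (¬U) forces U = False.
Now (U) is unsatisfied and unit — conflict.
Neither P = True nor P = False works.
No assignment satisfies every clause.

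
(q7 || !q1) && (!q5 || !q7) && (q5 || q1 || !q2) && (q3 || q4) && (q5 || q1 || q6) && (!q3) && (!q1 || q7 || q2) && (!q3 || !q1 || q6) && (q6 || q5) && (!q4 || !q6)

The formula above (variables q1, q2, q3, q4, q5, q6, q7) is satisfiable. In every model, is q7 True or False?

Suppose q7 = true.
From the singleton clause (!q5), q5 = false.
From the singleton clause (!q3), q3 = false.
From the singleton clause (q4), q4 = true.
From the singleton clause (q6), q6 = true.
But (!q6) is also a unit clause — contradiction.
So every satisfying assignment has q7 = False.

False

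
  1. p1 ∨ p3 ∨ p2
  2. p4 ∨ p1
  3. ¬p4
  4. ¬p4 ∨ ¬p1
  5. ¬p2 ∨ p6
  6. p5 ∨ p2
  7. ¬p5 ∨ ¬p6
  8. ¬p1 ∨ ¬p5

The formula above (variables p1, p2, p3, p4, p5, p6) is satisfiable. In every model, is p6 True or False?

True

Suppose p6 = False.
The clause (¬p4) is unit, so p4 = False.
The clause (p1) is unit, so p1 = True.
The clause (¬p2) is unit, so p2 = False.
The clause (p5) is unit, so p5 = True.
But (¬p5) is also a unit clause — contradiction.
So every satisfying assignment has p6 = True.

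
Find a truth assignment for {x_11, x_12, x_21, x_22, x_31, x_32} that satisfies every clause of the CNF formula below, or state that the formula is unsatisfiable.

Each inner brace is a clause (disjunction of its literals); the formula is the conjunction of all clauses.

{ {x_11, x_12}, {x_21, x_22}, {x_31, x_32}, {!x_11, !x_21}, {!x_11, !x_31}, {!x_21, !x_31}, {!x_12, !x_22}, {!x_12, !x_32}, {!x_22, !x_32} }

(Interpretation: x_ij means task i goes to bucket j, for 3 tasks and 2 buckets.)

Case x_11 = true:
Unit clause (!x_21) forces x_21 = false.
Unit clause (x_22) forces x_22 = true.
Unit clause (!x_31) forces x_31 = false.
Unit clause (x_32) forces x_32 = true.
Now (!x_32) is unsatisfied and unit — conflict.
So x_11 must be the other value — set x_11 = false.
Unit clause (x_12) forces x_12 = true.
Unit clause (!x_22) forces x_22 = false.
Unit clause (x_21) forces x_21 = true.
Unit clause (!x_31) forces x_31 = false.
Unit clause (x_32) forces x_32 = true.
Now (!x_32) is unsatisfied and unit — conflict.
Both values of x_11 lead to a conflict.

UNSATISFIABLE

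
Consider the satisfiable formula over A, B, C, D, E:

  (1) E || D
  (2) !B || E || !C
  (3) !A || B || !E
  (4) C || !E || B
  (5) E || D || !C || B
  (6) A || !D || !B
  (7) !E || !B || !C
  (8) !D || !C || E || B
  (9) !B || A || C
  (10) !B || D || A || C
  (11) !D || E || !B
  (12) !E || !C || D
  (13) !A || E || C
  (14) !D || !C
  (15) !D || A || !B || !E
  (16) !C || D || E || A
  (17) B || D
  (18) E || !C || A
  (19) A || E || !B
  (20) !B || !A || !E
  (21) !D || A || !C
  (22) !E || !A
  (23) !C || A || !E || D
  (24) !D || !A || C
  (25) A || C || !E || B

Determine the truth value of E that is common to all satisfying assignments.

False

Suppose E = true.
From the singleton clause (!A), A = false.
Case C = true:
From the singleton clause (!B), B = false.
From the singleton clause (D), D = true.
Now (!D) is unsatisfied and unit — conflict.
Backtrack on C: now try C = false.
From the singleton clause (B), B = true.
Now (!B) is unsatisfied and unit — conflict.
Neither C = true nor C = false works.
So every satisfying assignment has E = False.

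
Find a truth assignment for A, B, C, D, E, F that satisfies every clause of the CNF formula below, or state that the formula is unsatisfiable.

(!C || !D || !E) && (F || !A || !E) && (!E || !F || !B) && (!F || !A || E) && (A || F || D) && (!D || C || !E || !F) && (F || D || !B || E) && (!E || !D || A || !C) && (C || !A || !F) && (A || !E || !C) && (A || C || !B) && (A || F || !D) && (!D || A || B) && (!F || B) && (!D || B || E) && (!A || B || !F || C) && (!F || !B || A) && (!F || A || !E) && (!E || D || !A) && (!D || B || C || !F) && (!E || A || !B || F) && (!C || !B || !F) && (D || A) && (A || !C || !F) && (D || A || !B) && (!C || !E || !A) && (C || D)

Case F = false:
Case A = true:
Unit clause (!E) forces E = false.
Case D = false:
Unit clause (!B) forces B = false.
Unit clause (C) forces C = true.
This assignment satisfies each clause.

A ↦ true; B ↦ false; C ↦ true; D ↦ false; E ↦ false; F ↦ false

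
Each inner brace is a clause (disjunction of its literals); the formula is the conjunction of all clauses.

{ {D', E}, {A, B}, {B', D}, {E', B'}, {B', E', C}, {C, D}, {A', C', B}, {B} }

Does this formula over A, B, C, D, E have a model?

From the singleton clause (B), B = 1.
From the singleton clause (D), D = 1.
From the singleton clause (E), E = 1.
But (E') is also a unit clause — contradiction.
No assignment satisfies every clause.

No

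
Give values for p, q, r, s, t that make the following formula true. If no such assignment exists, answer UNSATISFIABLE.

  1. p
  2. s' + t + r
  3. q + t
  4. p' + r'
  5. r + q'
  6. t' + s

p=1,  q=0,  r=0,  s=1,  t=1

Unit clause (p) forces p = 1.
Unit clause (r') forces r = 0.
Unit clause (q') forces q = 0.
Unit clause (t) forces t = 1.
Unit clause (s) forces s = 1.
All clauses are satisfied.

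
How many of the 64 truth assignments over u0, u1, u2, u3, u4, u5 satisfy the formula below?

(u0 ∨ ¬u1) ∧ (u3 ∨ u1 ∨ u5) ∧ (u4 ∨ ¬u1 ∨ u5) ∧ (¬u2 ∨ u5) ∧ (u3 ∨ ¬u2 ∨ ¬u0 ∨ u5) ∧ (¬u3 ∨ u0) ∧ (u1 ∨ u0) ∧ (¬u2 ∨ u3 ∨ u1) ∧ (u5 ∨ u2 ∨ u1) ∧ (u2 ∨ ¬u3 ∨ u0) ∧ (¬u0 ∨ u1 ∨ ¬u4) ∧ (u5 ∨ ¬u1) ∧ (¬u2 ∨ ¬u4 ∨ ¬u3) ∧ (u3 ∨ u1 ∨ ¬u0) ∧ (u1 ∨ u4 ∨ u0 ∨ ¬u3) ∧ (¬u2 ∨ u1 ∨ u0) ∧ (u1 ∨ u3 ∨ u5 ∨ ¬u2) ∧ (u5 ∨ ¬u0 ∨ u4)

There are 2^6 = 64 truth assignments over (u0, u1, u2, u3, u4, u5).
Split on u4. With u4 = True, the clauses containing u4 are satisfied and ¬u4 drops from the rest; 3 of the 2^5 = 32 assignments to the other variables satisfy what remains.
With u4 = False, by the same count on the reduced clause set, 6 assignments work.
Total: 3 + 6 = 9.

9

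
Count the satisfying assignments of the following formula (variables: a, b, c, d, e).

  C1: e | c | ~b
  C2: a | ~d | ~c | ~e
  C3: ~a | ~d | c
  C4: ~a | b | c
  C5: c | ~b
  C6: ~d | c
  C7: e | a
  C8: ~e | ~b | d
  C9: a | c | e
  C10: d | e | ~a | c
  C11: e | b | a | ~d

There are 2^5 = 32 truth assignments over (a, b, c, d, e).
Split on c. With c = 1, the clauses containing c are satisfied and ~c drops from the rest; 8 of the 2^4 = 16 assignments to the other variables satisfy what remains.
With c = 0, by the same count on the reduced clause set, 1 assignment works.
(One model: a=F, b=F, c=F, d=F, e=T.)
Total: 8 + 1 = 9.

9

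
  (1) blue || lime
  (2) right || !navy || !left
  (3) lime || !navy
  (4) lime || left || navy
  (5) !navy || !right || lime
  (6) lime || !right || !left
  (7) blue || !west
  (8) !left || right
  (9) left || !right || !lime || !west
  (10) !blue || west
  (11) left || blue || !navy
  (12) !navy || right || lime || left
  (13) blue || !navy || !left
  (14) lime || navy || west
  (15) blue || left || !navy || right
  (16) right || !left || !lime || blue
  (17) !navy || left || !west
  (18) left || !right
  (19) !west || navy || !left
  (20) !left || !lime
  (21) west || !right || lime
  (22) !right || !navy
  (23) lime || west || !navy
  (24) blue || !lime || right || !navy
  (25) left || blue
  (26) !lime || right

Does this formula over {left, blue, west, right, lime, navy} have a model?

Suppose blue = true.
From the singleton clause (west), west = true.
Suppose lime = true.
From the singleton clause (!left), left = false.
From the singleton clause (!right), right = false.
Now (right) is unsatisfied and unit — conflict.
That branch fails; take lime = false instead.
From the singleton clause (!navy), navy = false.
From the singleton clause (left), left = true.
Now (!left) is unsatisfied and unit — conflict.
Either choice for lime ends in contradiction.
That branch fails; take blue = false instead.
From the singleton clause (lime), lime = true.
From the singleton clause (!west), west = false.
From the singleton clause (!left), left = false.
Now (left) is unsatisfied and unit — conflict.
Either choice for blue ends in contradiction.
No assignment satisfies every clause.

No, unsatisfiable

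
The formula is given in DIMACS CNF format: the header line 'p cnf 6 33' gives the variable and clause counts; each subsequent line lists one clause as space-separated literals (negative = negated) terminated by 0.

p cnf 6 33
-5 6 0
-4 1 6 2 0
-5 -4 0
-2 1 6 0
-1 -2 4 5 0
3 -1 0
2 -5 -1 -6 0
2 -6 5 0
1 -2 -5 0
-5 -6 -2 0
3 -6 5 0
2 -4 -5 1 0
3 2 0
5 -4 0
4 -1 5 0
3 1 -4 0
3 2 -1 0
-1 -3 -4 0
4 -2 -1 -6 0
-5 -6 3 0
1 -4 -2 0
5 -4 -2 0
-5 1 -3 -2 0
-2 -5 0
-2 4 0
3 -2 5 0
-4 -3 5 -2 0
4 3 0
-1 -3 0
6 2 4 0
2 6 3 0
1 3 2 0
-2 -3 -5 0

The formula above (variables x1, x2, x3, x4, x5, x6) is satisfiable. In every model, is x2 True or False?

Suppose x2 = True.
Unit clause (¬x5) forces x5 = False.
Unit clause (¬x4) forces x4 = False.
That conflicts with the unit clause (x4).
So every satisfying assignment has x2 = False.

False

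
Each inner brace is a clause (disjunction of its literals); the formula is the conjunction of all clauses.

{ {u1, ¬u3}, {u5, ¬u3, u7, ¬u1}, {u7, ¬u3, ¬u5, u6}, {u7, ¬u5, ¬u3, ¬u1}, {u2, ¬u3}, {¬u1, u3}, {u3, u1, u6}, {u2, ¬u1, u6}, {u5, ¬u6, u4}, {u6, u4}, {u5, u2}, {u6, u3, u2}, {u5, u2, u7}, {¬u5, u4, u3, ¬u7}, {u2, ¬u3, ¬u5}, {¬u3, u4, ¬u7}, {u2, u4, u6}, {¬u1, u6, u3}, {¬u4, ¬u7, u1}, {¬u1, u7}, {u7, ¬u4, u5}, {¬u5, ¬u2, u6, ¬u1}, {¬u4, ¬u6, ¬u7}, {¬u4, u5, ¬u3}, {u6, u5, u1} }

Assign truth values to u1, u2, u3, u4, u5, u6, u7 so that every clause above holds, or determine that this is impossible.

u1 ↦ False, u2 ↦ False, u3 ↦ False, u4 ↦ True, u5 ↦ True, u6 ↦ True, u7 ↦ False

Branch on u1: set u1 = False.
(¬u3) alone gives u3 = False.
(u6) alone gives u6 = True.
Branch on u5: set u5 = True.
Branch on u4: set u4 = True.
(¬u7) alone gives u7 = False.
All clauses hold; u2 can take either value.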